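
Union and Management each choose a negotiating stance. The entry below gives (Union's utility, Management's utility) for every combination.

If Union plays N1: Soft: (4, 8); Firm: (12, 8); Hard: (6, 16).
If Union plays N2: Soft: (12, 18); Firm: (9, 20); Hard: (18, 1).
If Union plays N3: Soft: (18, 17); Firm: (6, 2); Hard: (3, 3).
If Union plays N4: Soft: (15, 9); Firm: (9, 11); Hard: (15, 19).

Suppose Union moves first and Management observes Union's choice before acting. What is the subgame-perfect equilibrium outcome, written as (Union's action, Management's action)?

Management best-responds to each possible Union move:
- N1: Management compares 8, 8, 16 and picks Hard; Union would get 6.
- N2: Management compares 18, 20, 1 and picks Firm; Union would get 9.
- N3: Management compares 17, 2, 3 and picks Soft; Union would get 18.
- N4: Management compares 9, 11, 19 and picks Hard; Union would get 15.
Among 6, 9, 18, 15, the best is 18 at N3. Subgame-perfect outcome: (N3, Soft) with payoffs (18, 17).

(N3, Soft)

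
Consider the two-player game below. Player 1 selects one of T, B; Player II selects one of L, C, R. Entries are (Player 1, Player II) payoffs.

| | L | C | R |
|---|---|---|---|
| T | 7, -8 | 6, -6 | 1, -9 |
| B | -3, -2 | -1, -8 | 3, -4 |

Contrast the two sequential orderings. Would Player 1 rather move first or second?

first

If Player 1 leads: Player II's best replies are T→C, B→L; Player 1's induced payoffs 6, -3; outcome (T, C), payoffs (6, -6).
If Player II leads: Player 1's best replies are L→T, C→T, R→B; Player II's induced payoffs -8, -6, -4; outcome (B, R), payoffs (3, -4).
Player 1 gets 6 moving first and 3 moving second, so Player 1 prefers to move first.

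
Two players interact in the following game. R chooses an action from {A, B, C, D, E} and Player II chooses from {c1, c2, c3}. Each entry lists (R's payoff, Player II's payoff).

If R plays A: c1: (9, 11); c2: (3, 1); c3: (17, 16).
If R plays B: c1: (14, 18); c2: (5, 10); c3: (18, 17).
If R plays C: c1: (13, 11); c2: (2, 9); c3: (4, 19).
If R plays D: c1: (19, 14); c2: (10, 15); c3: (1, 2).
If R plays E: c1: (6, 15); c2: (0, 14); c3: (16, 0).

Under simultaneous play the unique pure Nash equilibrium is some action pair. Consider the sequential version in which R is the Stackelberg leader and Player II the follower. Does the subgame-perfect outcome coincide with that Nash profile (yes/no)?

no

Backward induction with R moving first.
- A → Player II plays c3 (best of 11, 1, 16); R gets 17.
- B → Player II plays c1 (best of 18, 10, 17); R gets 14.
- C → Player II plays c3 (best of 11, 9, 19); R gets 4.
- D → Player II plays c2 (best of 14, 15, 2); R gets 10.
- E → Player II plays c1 (best of 15, 14, 0); R gets 6.
R's induced payoffs are 17, 14, 4, 10, 6, so R commits to A. Subgame-perfect outcome: (A, c3) with payoffs (17, 16).
For the simultaneous game, intersect best replies.
R's best replies: c1→D; c2→D; c3→B.
Player II's best replies: A→c3; B→c1; C→c3; D→c2; E→c1.
The unique mutual best reply is (D, c2), giving (10, 15).
Sequential outcome (A, c3) differs from the Nash profile (D, c2).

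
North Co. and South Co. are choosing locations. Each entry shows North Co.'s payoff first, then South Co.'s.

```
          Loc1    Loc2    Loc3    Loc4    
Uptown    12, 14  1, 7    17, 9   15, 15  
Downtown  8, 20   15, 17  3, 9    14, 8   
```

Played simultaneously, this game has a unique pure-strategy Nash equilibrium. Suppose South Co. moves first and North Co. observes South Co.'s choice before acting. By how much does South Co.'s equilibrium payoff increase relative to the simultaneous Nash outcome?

2

North Co. best-responds to each possible South Co. move:
- Loc1 → North Co. plays Uptown (best of 12, 8); South Co. gets 14.
- Loc2 → North Co. plays Downtown (best of 1, 15); South Co. gets 17.
- Loc3 → North Co. plays Uptown (best of 17, 3); South Co. gets 9.
- Loc4 → North Co. plays Uptown (best of 15, 14); South Co. gets 15.
South Co.'s induced payoffs are 14, 17, 9, 15, so South Co. commits to Loc2. Subgame-perfect outcome: (Downtown, Loc2) with payoffs (15, 17).
For the simultaneous game, intersect best replies.
North Co.'s best replies: Loc1→Uptown; Loc2→Downtown; Loc3→Uptown; Loc4→Uptown.
South Co.'s best replies: Uptown→Loc4; Downtown→Loc1.
The unique mutual best reply is (Uptown, Loc4), giving (15, 15).
South Co.'s commitment gain: 17 − 15 = 2.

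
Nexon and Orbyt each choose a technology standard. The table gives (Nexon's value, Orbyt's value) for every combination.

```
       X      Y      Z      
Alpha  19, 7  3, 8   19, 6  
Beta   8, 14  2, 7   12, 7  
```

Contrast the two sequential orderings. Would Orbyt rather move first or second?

If Nexon leads: Orbyt's best replies are Alpha→Y, Beta→X; Nexon's induced payoffs 3, 8; outcome (Beta, X), payoffs (8, 14).
If Orbyt leads: Nexon's best replies are X→Alpha, Y→Alpha, Z→Alpha; Orbyt's induced payoffs 7, 8, 6; outcome (Alpha, Y), payoffs (3, 8).
Orbyt gets 8 moving first and 14 moving second, so Orbyt prefers to move second.

second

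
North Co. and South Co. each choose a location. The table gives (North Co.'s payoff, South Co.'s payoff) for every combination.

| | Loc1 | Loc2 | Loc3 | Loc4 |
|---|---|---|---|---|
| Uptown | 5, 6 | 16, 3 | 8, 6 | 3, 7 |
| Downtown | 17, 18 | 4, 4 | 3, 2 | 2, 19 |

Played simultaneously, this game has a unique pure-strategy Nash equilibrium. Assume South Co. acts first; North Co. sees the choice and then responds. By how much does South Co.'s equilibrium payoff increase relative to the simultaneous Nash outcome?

North Co. best-responds to each possible South Co. move:
- Loc1: BR = Downtown, leader payoff 18.
- Loc2: BR = Uptown, leader payoff 3.
- Loc3: BR = Uptown, leader payoff 6.
- Loc4: BR = Uptown, leader payoff 7.
South Co.'s induced payoffs are 18, 3, 6, 7, so South Co. commits to Loc1. Subgame-perfect outcome: (Downtown, Loc1) with payoffs (17, 18).
For the simultaneous game, intersect best replies.
North Co.'s best replies: Loc1→Downtown; Loc2→Uptown; Loc3→Uptown; Loc4→Uptown.
South Co.'s best replies: Uptown→Loc4; Downtown→Loc4.
The unique mutual best reply is (Uptown, Loc4), giving (3, 7).
South Co.'s commitment gain: 18 − 7 = 11.

11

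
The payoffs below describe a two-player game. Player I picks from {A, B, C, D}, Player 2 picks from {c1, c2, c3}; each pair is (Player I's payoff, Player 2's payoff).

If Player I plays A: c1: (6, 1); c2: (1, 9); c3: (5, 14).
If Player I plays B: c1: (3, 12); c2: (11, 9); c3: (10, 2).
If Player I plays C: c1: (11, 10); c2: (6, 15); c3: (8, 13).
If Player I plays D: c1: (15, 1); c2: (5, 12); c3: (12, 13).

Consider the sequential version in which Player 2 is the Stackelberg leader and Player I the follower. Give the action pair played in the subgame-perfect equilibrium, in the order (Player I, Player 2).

Work backward from Player I's decision.
- c1: Player I compares 6, 3, 11, 15 and picks D; Player 2 would get 1.
- c2: Player I compares 1, 11, 6, 5 and picks B; Player 2 would get 9.
- c3: Player I compares 5, 10, 8, 12 and picks D; Player 2 would get 13.
Player 2's induced payoffs are 1, 9, 13, so Player 2 commits to c3. Subgame-perfect outcome: (D, c3) with payoffs (12, 13).

(D, c3)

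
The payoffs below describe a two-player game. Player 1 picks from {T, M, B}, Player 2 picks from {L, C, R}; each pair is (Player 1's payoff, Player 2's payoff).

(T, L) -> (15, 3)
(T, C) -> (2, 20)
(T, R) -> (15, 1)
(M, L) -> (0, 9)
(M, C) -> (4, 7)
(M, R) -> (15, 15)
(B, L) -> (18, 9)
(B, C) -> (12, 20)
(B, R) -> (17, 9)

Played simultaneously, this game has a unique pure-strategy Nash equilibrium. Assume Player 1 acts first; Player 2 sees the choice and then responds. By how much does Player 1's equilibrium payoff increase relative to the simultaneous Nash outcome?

3

Player 2 best-responds to each possible Player 1 move:
- T: BR = C, leader payoff 2.
- M: BR = R, leader payoff 15.
- B: BR = C, leader payoff 12.
Player 1's induced payoffs are 2, 15, 12, so Player 1 commits to M. Subgame-perfect outcome: (M, R) with payoffs (15, 15).
Now find the simultaneous Nash equilibrium.
Player 1's best replies: L→B; C→B; R→B.
Player 2's best replies: T→C; M→R; B→C.
Only (B, C) has each player best-responding; Nash payoffs (12, 20).
Player 1's commitment gain: 15 − 12 = 3.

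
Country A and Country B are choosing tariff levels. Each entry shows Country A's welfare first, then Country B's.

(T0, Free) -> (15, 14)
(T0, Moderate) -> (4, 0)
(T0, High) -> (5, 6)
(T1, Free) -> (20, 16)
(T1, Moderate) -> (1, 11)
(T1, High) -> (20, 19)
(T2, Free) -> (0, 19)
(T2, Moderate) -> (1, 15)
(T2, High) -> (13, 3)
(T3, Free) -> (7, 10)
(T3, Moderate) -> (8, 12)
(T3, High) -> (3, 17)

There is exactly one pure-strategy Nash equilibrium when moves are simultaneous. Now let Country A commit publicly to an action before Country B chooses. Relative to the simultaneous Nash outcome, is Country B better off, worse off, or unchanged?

unchanged

Country B best-responds to each possible Country A move:
- T0 → Country B plays Free (best of 14, 0, 6); Country A gets 15.
- T1 → Country B plays High (best of 16, 11, 19); Country A gets 20.
- T2 → Country B plays Free (best of 19, 15, 3); Country A gets 0.
- T3 → Country B plays High (best of 10, 12, 17); Country A gets 3.
Country A's induced payoffs are 15, 20, 0, 3, so Country A commits to T1. Subgame-perfect outcome: (T1, High) with payoffs (20, 19).
Now find the simultaneous Nash equilibrium.
Country A's best replies: Free→T1; Moderate→T3; High→T1.
Country B's best replies: T0→Free; T1→High; T2→Free; T3→High.
The unique mutual best reply is (T1, High), giving (20, 19).
Country B earns 19 sequentially versus 19 at the Nash outcome: unchanged.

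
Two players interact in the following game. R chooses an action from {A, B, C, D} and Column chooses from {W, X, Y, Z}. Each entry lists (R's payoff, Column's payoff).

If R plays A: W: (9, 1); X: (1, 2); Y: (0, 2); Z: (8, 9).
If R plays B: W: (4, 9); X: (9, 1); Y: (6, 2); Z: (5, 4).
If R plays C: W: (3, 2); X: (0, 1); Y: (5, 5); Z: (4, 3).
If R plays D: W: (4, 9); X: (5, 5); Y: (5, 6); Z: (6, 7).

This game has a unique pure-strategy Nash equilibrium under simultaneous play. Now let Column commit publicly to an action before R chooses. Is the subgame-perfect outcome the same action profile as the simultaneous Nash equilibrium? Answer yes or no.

Backward induction with Column moving first.
- W: R compares 9, 4, 3, 4 and picks A; Column would get 1.
- X: R compares 1, 9, 0, 5 and picks B; Column would get 1.
- Y: R compares 0, 6, 5, 5 and picks B; Column would get 2.
- Z: R compares 8, 5, 4, 6 and picks A; Column would get 9.
Among 1, 1, 2, 9, the best is 9 at Z. Subgame-perfect outcome: (A, Z) with payoffs (8, 9).
Now find the simultaneous Nash equilibrium.
R's best replies: W→A; X→B; Y→B; Z→A.
Column's best replies: A→Z; B→W; C→Y; D→W.
Only (A, Z) has each player best-responding; Nash payoffs (8, 9).
Sequential outcome (A, Z) coincides with the Nash profile (A, Z).

yes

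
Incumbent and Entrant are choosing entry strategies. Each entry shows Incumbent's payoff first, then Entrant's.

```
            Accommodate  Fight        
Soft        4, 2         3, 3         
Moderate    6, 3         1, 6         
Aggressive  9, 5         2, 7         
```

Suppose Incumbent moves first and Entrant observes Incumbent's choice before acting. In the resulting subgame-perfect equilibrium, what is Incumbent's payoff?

Solve by backward induction (Incumbent leads).
- Soft: BR = Fight, leader payoff 3.
- Moderate: BR = Fight, leader payoff 1.
- Aggressive: BR = Fight, leader payoff 2.
Incumbent's induced payoffs are 3, 1, 2, so Incumbent commits to Soft. Subgame-perfect outcome: (Soft, Fight) with payoffs (3, 3).

3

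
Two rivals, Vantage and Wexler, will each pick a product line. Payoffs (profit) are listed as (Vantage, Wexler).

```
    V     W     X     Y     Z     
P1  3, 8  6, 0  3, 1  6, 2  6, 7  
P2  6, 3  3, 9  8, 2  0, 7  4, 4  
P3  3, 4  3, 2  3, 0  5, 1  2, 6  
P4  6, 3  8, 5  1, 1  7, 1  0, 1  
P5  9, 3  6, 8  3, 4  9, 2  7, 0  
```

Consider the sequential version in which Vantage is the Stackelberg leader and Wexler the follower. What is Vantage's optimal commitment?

Backward induction with Vantage moving first.
- P1 → Wexler plays V (best of 8, 0, 1, 2, 7); Vantage gets 3.
- P2 → Wexler plays W (best of 3, 9, 2, 7, 4); Vantage gets 3.
- P3 → Wexler plays Z (best of 4, 2, 0, 1, 6); Vantage gets 2.
- P4 → Wexler plays W (best of 3, 5, 1, 1, 1); Vantage gets 8.
- P5 → Wexler plays W (best of 3, 8, 4, 2, 0); Vantage gets 6.
Maximizing over 3, 3, 2, 8, 6, Vantage chooses P4. Subgame-perfect outcome: (P4, W) with payoffs (8, 5).

P4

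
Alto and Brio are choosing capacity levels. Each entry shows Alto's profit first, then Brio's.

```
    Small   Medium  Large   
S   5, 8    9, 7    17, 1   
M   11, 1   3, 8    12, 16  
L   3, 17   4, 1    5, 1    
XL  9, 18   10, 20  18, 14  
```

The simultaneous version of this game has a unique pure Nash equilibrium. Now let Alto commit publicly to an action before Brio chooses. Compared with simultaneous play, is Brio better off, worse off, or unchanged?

Solve by backward induction (Alto leads).
- S → Brio plays Small (best of 8, 7, 1); Alto gets 5.
- M → Brio plays Large (best of 1, 8, 16); Alto gets 12.
- L → Brio plays Small (best of 17, 1, 1); Alto gets 3.
- XL → Brio plays Medium (best of 18, 20, 14); Alto gets 10.
Among 5, 12, 3, 10, the best is 12 at M. Subgame-perfect outcome: (M, Large) with payoffs (12, 16).
Under simultaneous play:
Alto's best replies: Small→M; Medium→XL; Large→XL.
Brio's best replies: S→Small; M→Large; L→Small; XL→Medium.
Only (XL, Medium) has each player best-responding; Nash payoffs (10, 20).
Brio earns 16 sequentially versus 20 at the Nash outcome: worse off.

worse off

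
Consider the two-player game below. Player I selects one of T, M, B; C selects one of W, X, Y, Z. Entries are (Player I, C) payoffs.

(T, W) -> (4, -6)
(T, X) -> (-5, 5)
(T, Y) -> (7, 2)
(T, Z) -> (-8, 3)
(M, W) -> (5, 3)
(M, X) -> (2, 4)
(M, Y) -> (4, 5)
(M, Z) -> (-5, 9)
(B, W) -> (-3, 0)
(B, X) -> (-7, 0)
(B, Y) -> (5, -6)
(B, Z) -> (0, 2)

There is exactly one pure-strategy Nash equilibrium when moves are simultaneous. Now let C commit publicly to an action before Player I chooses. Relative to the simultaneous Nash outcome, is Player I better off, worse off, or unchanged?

better off

Solve by backward induction (C leads).
- W: Player I compares 4, 5, -3 and picks M; C would get 3.
- X: Player I compares -5, 2, -7 and picks M; C would get 4.
- Y: Player I compares 7, 4, 5 and picks T; C would get 2.
- Z: Player I compares -8, -5, 0 and picks B; C would get 2.
Maximizing over 3, 4, 2, 2, C chooses X. Subgame-perfect outcome: (M, X) with payoffs (2, 4).
Under simultaneous play:
Player I's best replies: W→M; X→M; Y→T; Z→B.
C's best replies: T→X; M→Z; B→Z.
Only (B, Z) has each player best-responding; Nash payoffs (0, 2).
Player I earns 2 sequentially versus 0 at the Nash outcome: better off.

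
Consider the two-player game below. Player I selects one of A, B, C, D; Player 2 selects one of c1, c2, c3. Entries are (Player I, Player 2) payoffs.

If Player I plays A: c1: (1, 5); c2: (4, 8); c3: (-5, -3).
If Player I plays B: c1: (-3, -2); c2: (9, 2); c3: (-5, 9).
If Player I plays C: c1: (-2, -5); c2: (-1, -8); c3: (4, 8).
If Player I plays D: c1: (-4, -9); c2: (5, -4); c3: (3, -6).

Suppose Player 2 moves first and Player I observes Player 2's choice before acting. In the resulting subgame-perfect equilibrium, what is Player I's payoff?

4

Solve by backward induction (Player 2 leads).
- c1 → Player I plays A (best of 1, -3, -2, -4); Player 2 gets 5.
- c2 → Player I plays B (best of 4, 9, -1, 5); Player 2 gets 2.
- c3 → Player I plays C (best of -5, -5, 4, 3); Player 2 gets 8.
Maximizing over 5, 2, 8, Player 2 chooses c3. Subgame-perfect outcome: (C, c3) with payoffs (4, 8).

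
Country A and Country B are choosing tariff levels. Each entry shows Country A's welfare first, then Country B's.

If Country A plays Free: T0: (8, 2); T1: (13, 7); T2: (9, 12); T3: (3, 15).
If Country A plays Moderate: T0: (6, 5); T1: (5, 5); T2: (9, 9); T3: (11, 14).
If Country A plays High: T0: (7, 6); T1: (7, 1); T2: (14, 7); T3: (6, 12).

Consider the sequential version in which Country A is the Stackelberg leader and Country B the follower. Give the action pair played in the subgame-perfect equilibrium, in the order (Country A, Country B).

(Moderate, T3)

Backward induction with Country A moving first.
- Free: Country B compares 2, 7, 12, 15 and picks T3; Country A would get 3.
- Moderate: Country B compares 5, 5, 9, 14 and picks T3; Country A would get 11.
- High: Country B compares 6, 1, 7, 12 and picks T3; Country A would get 6.
Maximizing over 3, 11, 6, Country A chooses Moderate. Subgame-perfect outcome: (Moderate, T3) with payoffs (11, 14).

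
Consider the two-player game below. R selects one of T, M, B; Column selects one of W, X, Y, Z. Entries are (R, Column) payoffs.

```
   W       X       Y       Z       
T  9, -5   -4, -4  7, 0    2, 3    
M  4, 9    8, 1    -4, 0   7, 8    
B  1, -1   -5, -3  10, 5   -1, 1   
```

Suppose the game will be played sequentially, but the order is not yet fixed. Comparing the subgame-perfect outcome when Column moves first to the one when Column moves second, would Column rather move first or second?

If R leads: Column's best replies are T→Z, M→W, B→Y; R's induced payoffs 2, 4, 10; outcome (B, Y), payoffs (10, 5).
If Column leads: R's best replies are W→T, X→M, Y→B, Z→M; Column's induced payoffs -5, 1, 5, 8; outcome (M, Z), payoffs (7, 8).
Column gets 8 moving first and 5 moving second, so Column prefers to move first.

first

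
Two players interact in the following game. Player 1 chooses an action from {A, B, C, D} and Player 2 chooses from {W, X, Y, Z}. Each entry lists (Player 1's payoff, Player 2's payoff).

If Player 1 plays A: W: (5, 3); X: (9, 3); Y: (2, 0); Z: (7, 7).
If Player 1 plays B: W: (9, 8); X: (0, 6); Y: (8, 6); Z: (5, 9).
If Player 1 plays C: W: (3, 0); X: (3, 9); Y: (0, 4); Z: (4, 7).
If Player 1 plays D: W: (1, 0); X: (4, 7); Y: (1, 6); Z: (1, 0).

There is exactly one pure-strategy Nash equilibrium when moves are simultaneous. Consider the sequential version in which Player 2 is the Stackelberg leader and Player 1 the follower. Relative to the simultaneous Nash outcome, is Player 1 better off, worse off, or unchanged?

better off

Player 1 best-responds to each possible Player 2 move:
- W: Player 1 compares 5, 9, 3, 1 and picks B; Player 2 would get 8.
- X: Player 1 compares 9, 0, 3, 4 and picks A; Player 2 would get 3.
- Y: Player 1 compares 2, 8, 0, 1 and picks B; Player 2 would get 6.
- Z: Player 1 compares 7, 5, 4, 1 and picks A; Player 2 would get 7.
Among 8, 3, 6, 7, the best is 8 at W. Subgame-perfect outcome: (B, W) with payoffs (9, 8).
Under simultaneous play:
Player 1's best replies: W→B; X→A; Y→B; Z→A.
Player 2's best replies: A→Z; B→Z; C→X; D→X.
The unique mutual best reply is (A, Z), giving (7, 7).
Player 1 earns 9 sequentially versus 7 at the Nash outcome: better off.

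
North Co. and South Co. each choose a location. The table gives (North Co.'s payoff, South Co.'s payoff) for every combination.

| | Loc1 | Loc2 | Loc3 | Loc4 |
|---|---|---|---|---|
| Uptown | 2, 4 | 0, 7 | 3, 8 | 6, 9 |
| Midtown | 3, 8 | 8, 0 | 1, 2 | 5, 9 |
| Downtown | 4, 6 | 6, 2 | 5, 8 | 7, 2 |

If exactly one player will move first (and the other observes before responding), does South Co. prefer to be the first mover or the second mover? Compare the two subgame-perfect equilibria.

second

If North Co. leads: South Co.'s best replies are Uptown→Loc4, Midtown→Loc4, Downtown→Loc3; North Co.'s induced payoffs 6, 5, 5; outcome (Uptown, Loc4), payoffs (6, 9).
If South Co. leads: North Co.'s best replies are Loc1→Downtown, Loc2→Midtown, Loc3→Downtown, Loc4→Downtown; South Co.'s induced payoffs 6, 0, 8, 2; outcome (Downtown, Loc3), payoffs (5, 8).
South Co. gets 8 moving first and 9 moving second, so South Co. prefers to move second.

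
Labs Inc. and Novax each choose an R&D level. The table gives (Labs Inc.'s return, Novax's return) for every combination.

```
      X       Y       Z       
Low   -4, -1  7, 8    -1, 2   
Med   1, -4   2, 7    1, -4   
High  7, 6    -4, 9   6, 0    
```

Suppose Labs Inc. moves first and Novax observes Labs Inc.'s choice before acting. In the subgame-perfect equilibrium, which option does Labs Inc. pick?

Low

Novax best-responds to each possible Labs Inc. move:
- Low → Novax plays Y (best of -1, 8, 2); Labs Inc. gets 7.
- Med → Novax plays Y (best of -4, 7, -4); Labs Inc. gets 2.
- High → Novax plays Y (best of 6, 9, 0); Labs Inc. gets -4.
Among 7, 2, -4, the best is 7 at Low. Subgame-perfect outcome: (Low, Y) with payoffs (7, 8).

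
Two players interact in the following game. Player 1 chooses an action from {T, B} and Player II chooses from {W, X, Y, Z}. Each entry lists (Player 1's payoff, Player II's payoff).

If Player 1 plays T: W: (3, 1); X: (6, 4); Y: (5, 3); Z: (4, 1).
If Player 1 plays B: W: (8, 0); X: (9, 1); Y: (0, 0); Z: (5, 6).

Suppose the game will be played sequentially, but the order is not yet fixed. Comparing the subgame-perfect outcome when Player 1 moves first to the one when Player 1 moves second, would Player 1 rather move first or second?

first

If Player 1 leads: Player II's best replies are T→X, B→Z; Player 1's induced payoffs 6, 5; outcome (T, X), payoffs (6, 4).
If Player II leads: Player 1's best replies are W→B, X→B, Y→T, Z→B; Player II's induced payoffs 0, 1, 3, 6; outcome (B, Z), payoffs (5, 6).
Player 1 gets 6 moving first and 5 moving second, so Player 1 prefers to move first.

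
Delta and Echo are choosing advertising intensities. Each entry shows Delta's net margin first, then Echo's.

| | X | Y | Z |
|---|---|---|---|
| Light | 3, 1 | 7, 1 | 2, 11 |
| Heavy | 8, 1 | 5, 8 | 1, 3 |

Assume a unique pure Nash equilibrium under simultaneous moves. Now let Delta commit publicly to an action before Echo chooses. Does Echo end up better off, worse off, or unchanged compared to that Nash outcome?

worse off

Echo best-responds to each possible Delta move:
- Light: BR = Z, leader payoff 2.
- Heavy: BR = Y, leader payoff 5.
Delta's induced payoffs are 2, 5, so Delta commits to Heavy. Subgame-perfect outcome: (Heavy, Y) with payoffs (5, 8).
Now find the simultaneous Nash equilibrium.
Delta's best replies: X→Heavy; Y→Light; Z→Light.
Echo's best replies: Light→Z; Heavy→Y.
The unique mutual best reply is (Light, Z), giving (2, 11).
Echo earns 8 sequentially versus 11 at the Nash outcome: worse off.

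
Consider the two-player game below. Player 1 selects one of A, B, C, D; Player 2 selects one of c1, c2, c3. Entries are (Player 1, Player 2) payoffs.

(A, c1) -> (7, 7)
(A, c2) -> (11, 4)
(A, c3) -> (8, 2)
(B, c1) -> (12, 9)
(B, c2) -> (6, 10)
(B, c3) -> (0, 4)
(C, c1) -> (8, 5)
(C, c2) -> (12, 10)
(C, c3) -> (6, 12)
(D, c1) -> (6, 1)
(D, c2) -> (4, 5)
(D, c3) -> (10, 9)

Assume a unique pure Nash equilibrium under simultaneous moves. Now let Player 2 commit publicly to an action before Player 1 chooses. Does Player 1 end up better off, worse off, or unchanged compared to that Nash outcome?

Player 1 best-responds to each possible Player 2 move:
- c1: Player 1 compares 7, 12, 8, 6 and picks B; Player 2 would get 9.
- c2: Player 1 compares 11, 6, 12, 4 and picks C; Player 2 would get 10.
- c3: Player 1 compares 8, 0, 6, 10 and picks D; Player 2 would get 9.
Player 2's induced payoffs are 9, 10, 9, so Player 2 commits to c2. Subgame-perfect outcome: (C, c2) with payoffs (12, 10).
Under simultaneous play:
Player 1's best replies: c1→B; c2→C; c3→D.
Player 2's best replies: A→c1; B→c2; C→c3; D→c3.
Only (D, c3) has each player best-responding; Nash payoffs (10, 9).
Player 1 earns 12 sequentially versus 10 at the Nash outcome: better off.

better off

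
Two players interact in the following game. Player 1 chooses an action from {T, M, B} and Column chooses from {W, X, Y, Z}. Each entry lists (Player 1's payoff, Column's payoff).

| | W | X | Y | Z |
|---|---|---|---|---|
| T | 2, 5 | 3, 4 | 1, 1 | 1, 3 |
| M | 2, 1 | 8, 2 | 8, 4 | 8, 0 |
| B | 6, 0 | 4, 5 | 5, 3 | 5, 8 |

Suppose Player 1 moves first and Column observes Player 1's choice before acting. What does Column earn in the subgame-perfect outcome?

4

Solve by backward induction (Player 1 leads).
- T: BR = W, leader payoff 2.
- M: BR = Y, leader payoff 8.
- B: BR = Z, leader payoff 5.
Among 2, 8, 5, the best is 8 at M. Subgame-perfect outcome: (M, Y) with payoffs (8, 4).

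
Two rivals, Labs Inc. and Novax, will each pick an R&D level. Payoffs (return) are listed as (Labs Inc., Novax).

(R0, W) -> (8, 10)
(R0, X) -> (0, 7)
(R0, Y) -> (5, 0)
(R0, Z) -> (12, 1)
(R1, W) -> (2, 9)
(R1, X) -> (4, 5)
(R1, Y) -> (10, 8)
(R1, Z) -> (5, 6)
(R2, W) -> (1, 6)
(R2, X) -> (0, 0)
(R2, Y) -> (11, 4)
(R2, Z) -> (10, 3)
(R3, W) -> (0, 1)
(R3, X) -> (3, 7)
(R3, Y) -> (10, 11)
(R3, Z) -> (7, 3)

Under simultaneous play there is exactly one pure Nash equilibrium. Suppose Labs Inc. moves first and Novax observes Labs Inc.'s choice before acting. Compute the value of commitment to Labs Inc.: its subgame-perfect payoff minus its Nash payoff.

Solve by backward induction (Labs Inc. leads).
- R0: Novax compares 10, 7, 0, 1 and picks W; Labs Inc. would get 8.
- R1: Novax compares 9, 5, 8, 6 and picks W; Labs Inc. would get 2.
- R2: Novax compares 6, 0, 4, 3 and picks W; Labs Inc. would get 1.
- R3: Novax compares 1, 7, 11, 3 and picks Y; Labs Inc. would get 10.
Maximizing over 8, 2, 1, 10, Labs Inc. chooses R3. Subgame-perfect outcome: (R3, Y) with payoffs (10, 11).
For the simultaneous game, intersect best replies.
Labs Inc.'s best replies: W→R0; X→R1; Y→R2; Z→R0.
Novax's best replies: R0→W; R1→W; R2→W; R3→Y.
The unique mutual best reply is (R0, W), giving (8, 10).
Labs Inc.'s commitment gain: 10 − 8 = 2.

2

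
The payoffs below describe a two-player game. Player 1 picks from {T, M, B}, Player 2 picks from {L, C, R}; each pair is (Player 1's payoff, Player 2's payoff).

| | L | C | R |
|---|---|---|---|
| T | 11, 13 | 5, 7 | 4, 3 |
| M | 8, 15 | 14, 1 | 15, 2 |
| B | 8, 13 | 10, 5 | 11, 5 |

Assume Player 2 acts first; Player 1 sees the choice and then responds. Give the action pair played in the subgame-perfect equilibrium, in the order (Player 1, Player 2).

Backward induction with Player 2 moving first.
- L: Player 1 compares 11, 8, 8 and picks T; Player 2 would get 13.
- C: Player 1 compares 5, 14, 10 and picks M; Player 2 would get 1.
- R: Player 1 compares 4, 15, 11 and picks M; Player 2 would get 2.
Maximizing over 13, 1, 2, Player 2 chooses L. Subgame-perfect outcome: (T, L) with payoffs (11, 13).

(T, L)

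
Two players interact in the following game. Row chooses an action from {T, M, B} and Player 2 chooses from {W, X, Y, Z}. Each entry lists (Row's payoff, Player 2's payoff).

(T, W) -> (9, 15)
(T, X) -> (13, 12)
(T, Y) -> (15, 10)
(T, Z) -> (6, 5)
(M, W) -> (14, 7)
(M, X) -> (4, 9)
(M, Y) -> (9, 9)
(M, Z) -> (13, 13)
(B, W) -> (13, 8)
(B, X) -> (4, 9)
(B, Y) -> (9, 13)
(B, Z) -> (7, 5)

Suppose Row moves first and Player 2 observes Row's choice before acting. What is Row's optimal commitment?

Solve by backward induction (Row leads).
- T: Player 2 compares 15, 12, 10, 5 and picks W; Row would get 9.
- M: Player 2 compares 7, 9, 9, 13 and picks Z; Row would get 13.
- B: Player 2 compares 8, 9, 13, 5 and picks Y; Row would get 9.
Row's induced payoffs are 9, 13, 9, so Row commits to M. Subgame-perfect outcome: (M, Z) with payoffs (13, 13).

M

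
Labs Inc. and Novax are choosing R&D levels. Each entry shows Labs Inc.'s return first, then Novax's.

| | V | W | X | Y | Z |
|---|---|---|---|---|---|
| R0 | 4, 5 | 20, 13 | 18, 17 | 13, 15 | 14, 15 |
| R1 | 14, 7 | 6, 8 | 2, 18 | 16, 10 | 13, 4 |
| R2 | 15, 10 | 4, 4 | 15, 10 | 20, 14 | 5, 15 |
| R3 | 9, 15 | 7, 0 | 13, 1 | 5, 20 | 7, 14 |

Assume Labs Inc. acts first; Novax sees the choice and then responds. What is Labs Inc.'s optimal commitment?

R0

Solve by backward induction (Labs Inc. leads).
- R0 → Novax plays X (best of 5, 13, 17, 15, 15); Labs Inc. gets 18.
- R1 → Novax plays X (best of 7, 8, 18, 10, 4); Labs Inc. gets 2.
- R2 → Novax plays Z (best of 10, 4, 10, 14, 15); Labs Inc. gets 5.
- R3 → Novax plays Y (best of 15, 0, 1, 20, 14); Labs Inc. gets 5.
Among 18, 2, 5, 5, the best is 18 at R0. Subgame-perfect outcome: (R0, X) with payoffs (18, 17).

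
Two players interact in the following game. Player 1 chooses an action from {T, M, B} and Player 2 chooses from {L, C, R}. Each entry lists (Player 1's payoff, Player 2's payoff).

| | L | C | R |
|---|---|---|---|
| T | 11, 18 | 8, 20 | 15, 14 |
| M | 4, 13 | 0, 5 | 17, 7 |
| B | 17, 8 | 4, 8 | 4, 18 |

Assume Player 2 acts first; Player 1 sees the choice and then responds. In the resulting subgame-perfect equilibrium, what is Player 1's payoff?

8

Player 1 best-responds to each possible Player 2 move:
- L: BR = B, leader payoff 8.
- C: BR = T, leader payoff 20.
- R: BR = M, leader payoff 7.
Among 8, 20, 7, the best is 20 at C. Subgame-perfect outcome: (T, C) with payoffs (8, 20).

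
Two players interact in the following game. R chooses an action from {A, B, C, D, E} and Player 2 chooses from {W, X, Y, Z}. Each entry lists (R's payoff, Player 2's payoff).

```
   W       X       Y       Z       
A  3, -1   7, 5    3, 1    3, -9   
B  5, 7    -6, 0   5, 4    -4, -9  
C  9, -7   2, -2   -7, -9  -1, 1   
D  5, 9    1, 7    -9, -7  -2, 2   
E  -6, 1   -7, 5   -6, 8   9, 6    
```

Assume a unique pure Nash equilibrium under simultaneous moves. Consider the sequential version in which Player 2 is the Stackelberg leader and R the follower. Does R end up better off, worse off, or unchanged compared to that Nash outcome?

Backward induction with Player 2 moving first.
- W: R compares 3, 5, 9, 5, -6 and picks C; Player 2 would get -7.
- X: R compares 7, -6, 2, 1, -7 and picks A; Player 2 would get 5.
- Y: R compares 3, 5, -7, -9, -6 and picks B; Player 2 would get 4.
- Z: R compares 3, -4, -1, -2, 9 and picks E; Player 2 would get 6.
Among -7, 5, 4, 6, the best is 6 at Z. Subgame-perfect outcome: (E, Z) with payoffs (9, 6).
For the simultaneous game, intersect best replies.
R's best replies: W→C; X→A; Y→B; Z→E.
Player 2's best replies: A→X; B→W; C→Z; D→W; E→Y.
The unique mutual best reply is (A, X), giving (7, 5).
R earns 9 sequentially versus 7 at the Nash outcome: better off.

better off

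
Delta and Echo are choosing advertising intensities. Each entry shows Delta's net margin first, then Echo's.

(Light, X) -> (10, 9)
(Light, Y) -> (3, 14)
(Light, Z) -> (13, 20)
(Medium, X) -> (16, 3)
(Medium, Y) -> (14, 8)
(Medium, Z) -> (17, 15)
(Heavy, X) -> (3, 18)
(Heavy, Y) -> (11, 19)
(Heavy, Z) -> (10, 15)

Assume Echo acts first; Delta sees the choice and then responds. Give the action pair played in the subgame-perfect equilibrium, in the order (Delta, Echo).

Delta best-responds to each possible Echo move:
- X: BR = Medium, leader payoff 3.
- Y: BR = Medium, leader payoff 8.
- Z: BR = Medium, leader payoff 15.
Echo's induced payoffs are 3, 8, 15, so Echo commits to Z. Subgame-perfect outcome: (Medium, Z) with payoffs (17, 15).

(Medium, Z)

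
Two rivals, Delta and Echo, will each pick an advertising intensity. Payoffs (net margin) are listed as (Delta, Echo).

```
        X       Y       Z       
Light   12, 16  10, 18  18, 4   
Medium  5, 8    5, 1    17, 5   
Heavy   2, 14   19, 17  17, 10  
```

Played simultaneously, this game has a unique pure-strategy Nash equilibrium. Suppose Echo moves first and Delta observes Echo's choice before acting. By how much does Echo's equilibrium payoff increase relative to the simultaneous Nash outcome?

0

Work backward from Delta's decision.
- X: Delta compares 12, 5, 2 and picks Light; Echo would get 16.
- Y: Delta compares 10, 5, 19 and picks Heavy; Echo would get 17.
- Z: Delta compares 18, 17, 17 and picks Light; Echo would get 4.
Among 16, 17, 4, the best is 17 at Y. Subgame-perfect outcome: (Heavy, Y) with payoffs (19, 17).
Now find the simultaneous Nash equilibrium.
Delta's best replies: X→Light; Y→Heavy; Z→Light.
Echo's best replies: Light→Y; Medium→X; Heavy→Y.
Only (Heavy, Y) has each player best-responding; Nash payoffs (19, 17).
Echo's commitment gain: 17 − 17 = 0.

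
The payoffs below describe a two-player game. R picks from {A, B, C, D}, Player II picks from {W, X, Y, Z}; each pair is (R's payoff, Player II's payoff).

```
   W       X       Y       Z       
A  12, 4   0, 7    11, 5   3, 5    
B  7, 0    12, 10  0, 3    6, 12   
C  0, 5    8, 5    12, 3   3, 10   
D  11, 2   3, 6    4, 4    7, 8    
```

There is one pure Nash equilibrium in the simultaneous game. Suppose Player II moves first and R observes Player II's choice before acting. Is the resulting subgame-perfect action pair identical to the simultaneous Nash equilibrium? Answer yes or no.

no

Work backward from R's decision.
- W → R plays A (best of 12, 7, 0, 11); Player II gets 4.
- X → R plays B (best of 0, 12, 8, 3); Player II gets 10.
- Y → R plays C (best of 11, 0, 12, 4); Player II gets 3.
- Z → R plays D (best of 3, 6, 3, 7); Player II gets 8.
Maximizing over 4, 10, 3, 8, Player II chooses X. Subgame-perfect outcome: (B, X) with payoffs (12, 10).
Now find the simultaneous Nash equilibrium.
R's best replies: W→A; X→B; Y→C; Z→D.
Player II's best replies: A→X; B→Z; C→Z; D→Z.
The unique mutual best reply is (D, Z), giving (7, 8).
Sequential outcome (B, X) differs from the Nash profile (D, Z).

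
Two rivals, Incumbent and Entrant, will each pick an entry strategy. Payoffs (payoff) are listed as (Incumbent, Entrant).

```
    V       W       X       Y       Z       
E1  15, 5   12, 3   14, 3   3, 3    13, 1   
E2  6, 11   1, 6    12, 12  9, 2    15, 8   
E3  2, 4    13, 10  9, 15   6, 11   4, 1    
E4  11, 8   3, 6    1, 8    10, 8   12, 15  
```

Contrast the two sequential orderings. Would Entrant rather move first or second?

If Incumbent leads: Entrant's best replies are E1→V, E2→X, E3→X, E4→Z; Incumbent's induced payoffs 15, 12, 9, 12; outcome (E1, V), payoffs (15, 5).
If Entrant leads: Incumbent's best replies are V→E1, W→E3, X→E1, Y→E4, Z→E2; Entrant's induced payoffs 5, 10, 3, 8, 8; outcome (E3, W), payoffs (13, 10).
Entrant gets 10 moving first and 5 moving second, so Entrant prefers to move first.

first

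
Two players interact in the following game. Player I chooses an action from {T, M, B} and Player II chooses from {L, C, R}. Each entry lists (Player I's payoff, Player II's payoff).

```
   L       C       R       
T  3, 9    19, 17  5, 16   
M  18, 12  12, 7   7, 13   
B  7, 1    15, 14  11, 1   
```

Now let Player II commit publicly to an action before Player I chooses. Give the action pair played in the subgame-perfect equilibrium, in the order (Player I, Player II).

Player I best-responds to each possible Player II move:
- L: BR = M, leader payoff 12.
- C: BR = T, leader payoff 17.
- R: BR = B, leader payoff 1.
Player II's induced payoffs are 12, 17, 1, so Player II commits to C. Subgame-perfect outcome: (T, C) with payoffs (19, 17).

(T, C)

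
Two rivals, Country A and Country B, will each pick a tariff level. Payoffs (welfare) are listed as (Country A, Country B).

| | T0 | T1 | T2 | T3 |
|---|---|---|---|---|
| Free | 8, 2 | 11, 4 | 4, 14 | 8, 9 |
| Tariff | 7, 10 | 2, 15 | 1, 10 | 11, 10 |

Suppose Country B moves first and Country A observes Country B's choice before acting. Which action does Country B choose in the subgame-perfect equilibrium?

T2

Backward induction with Country B moving first.
- T0: BR = Free, leader payoff 2.
- T1: BR = Free, leader payoff 4.
- T2: BR = Free, leader payoff 14.
- T3: BR = Tariff, leader payoff 10.
Among 2, 4, 14, 10, the best is 14 at T2. Subgame-perfect outcome: (Free, T2) with payoffs (4, 14).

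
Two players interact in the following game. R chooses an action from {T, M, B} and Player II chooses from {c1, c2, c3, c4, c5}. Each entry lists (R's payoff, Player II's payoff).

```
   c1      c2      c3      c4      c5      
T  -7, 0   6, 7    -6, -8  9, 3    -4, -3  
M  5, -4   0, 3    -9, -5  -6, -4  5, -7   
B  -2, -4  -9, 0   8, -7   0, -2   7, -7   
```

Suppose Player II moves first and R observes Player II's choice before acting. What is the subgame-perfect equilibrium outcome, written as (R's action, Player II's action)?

Work backward from R's decision.
- c1: R compares -7, 5, -2 and picks M; Player II would get -4.
- c2: R compares 6, 0, -9 and picks T; Player II would get 7.
- c3: R compares -6, -9, 8 and picks B; Player II would get -7.
- c4: R compares 9, -6, 0 and picks T; Player II would get 3.
- c5: R compares -4, 5, 7 and picks B; Player II would get -7.
Among -4, 7, -7, 3, -7, the best is 7 at c2. Subgame-perfect outcome: (T, c2) with payoffs (6, 7).

(T, c2)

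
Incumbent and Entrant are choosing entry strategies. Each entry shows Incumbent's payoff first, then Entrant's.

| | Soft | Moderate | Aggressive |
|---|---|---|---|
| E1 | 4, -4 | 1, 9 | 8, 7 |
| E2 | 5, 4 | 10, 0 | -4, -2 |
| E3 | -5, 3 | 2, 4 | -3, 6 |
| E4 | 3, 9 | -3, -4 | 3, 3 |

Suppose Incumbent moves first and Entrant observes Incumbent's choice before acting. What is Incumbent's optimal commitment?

Work backward from Entrant's decision.
- E1: Entrant compares -4, 9, 7 and picks Moderate; Incumbent would get 1.
- E2: Entrant compares 4, 0, -2 and picks Soft; Incumbent would get 5.
- E3: Entrant compares 3, 4, 6 and picks Aggressive; Incumbent would get -3.
- E4: Entrant compares 9, -4, 3 and picks Soft; Incumbent would get 3.
Incumbent's induced payoffs are 1, 5, -3, 3, so Incumbent commits to E2. Subgame-perfect outcome: (E2, Soft) with payoffs (5, 4).

E2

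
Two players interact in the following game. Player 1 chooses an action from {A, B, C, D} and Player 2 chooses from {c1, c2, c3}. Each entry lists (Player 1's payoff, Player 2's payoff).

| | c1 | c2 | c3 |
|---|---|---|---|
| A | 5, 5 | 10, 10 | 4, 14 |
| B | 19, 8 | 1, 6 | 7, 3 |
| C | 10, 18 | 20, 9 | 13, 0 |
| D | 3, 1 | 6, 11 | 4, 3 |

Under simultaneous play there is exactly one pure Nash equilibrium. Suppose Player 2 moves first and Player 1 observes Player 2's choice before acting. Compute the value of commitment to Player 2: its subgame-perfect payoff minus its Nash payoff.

1

Backward induction with Player 2 moving first.
- c1: Player 1 compares 5, 19, 10, 3 and picks B; Player 2 would get 8.
- c2: Player 1 compares 10, 1, 20, 6 and picks C; Player 2 would get 9.
- c3: Player 1 compares 4, 7, 13, 4 and picks C; Player 2 would get 0.
Maximizing over 8, 9, 0, Player 2 chooses c2. Subgame-perfect outcome: (C, c2) with payoffs (20, 9).
For the simultaneous game, intersect best replies.
Player 1's best replies: c1→B; c2→C; c3→C.
Player 2's best replies: A→c3; B→c1; C→c1; D→c2.
Only (B, c1) has each player best-responding; Nash payoffs (19, 8).
Player 2's commitment gain: 9 − 8 = 1.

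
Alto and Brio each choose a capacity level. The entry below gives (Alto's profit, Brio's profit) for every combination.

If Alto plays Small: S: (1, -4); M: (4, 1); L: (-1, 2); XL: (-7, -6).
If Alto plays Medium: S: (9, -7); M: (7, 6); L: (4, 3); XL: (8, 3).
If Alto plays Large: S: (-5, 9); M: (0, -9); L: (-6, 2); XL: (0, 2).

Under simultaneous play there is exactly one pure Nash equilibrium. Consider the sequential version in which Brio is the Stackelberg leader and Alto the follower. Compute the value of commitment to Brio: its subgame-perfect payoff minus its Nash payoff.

0

Solve by backward induction (Brio leads).
- S: Alto compares 1, 9, -5 and picks Medium; Brio would get -7.
- M: Alto compares 4, 7, 0 and picks Medium; Brio would get 6.
- L: Alto compares -1, 4, -6 and picks Medium; Brio would get 3.
- XL: Alto compares -7, 8, 0 and picks Medium; Brio would get 3.
Maximizing over -7, 6, 3, 3, Brio chooses M. Subgame-perfect outcome: (Medium, M) with payoffs (7, 6).
Now find the simultaneous Nash equilibrium.
Alto's best replies: S→Medium; M→Medium; L→Medium; XL→Medium.
Brio's best replies: Small→L; Medium→M; Large→S.
The unique mutual best reply is (Medium, M), giving (7, 6).
Brio's commitment gain: 6 − 6 = 0.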